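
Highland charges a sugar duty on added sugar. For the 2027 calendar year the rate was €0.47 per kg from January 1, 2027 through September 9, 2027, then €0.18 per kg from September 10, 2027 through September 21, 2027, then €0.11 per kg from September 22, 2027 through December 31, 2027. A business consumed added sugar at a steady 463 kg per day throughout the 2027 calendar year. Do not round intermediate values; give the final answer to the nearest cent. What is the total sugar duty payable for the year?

January 1 – September 9, 2027: 252 days × 463 kg/day = 116,676 kg at €0.47/kg → €54,837.72
September 10 – September 21, 2027: 12 days × 463 kg/day = 5,556 kg at €0.18/kg → €1,000.08
September 22 – December 31, 2027: 101 days × 463 kg/day = 46,763 kg at €0.11/kg → €5,143.93

€60,981.73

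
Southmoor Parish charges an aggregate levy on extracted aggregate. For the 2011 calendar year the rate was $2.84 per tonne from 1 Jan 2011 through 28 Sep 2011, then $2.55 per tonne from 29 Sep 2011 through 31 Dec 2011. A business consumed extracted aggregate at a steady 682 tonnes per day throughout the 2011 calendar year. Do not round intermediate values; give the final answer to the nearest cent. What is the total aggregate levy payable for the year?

$688,369.88

1 Jan – 28 Sep 2011: 271 days × 682 tonnes/day = 184,822 tonnes at $2.84/tonne → $524,894.48
29 Sep – 31 Dec 2011: 94 days × 682 tonnes/day = 64,108 tonnes at $2.55/tonne → $163,475.40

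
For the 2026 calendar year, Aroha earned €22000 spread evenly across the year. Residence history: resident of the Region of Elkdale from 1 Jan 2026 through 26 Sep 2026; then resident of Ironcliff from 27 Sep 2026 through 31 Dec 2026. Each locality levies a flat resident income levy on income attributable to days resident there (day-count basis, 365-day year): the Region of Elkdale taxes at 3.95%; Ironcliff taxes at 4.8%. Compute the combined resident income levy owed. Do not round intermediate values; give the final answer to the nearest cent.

The Region of Elkdale, 1 Jan – 26 Sep 2026: 269 days → €22000 × 3.95% × 269/365 = €640.4411
Ironcliff, 27 Sep – 31 Dec 2026: 96 days → €22000 × 4.8% × 96/365 = €277.7425
Total = €918.1836

€918.18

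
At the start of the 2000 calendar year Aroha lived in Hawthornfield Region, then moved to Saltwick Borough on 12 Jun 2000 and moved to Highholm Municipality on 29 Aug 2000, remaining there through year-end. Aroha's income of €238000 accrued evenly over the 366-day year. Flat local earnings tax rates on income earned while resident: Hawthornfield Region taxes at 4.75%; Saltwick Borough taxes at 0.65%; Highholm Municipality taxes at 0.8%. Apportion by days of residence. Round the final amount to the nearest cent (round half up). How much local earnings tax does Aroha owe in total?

€6014.70

Hawthornfield Region, 1 Jan – 11 Jun 2000: 163 days → €238000 × 4.75% × 163/366 = €5034.7404
Saltwick Borough, 12 Jun – 28 Aug 2000: 78 days → €238000 × 0.65% × 78/366 = €329.6885
Highholm Municipality, 29 Aug – 31 Dec 2000: 125 days → €238000 × 0.8% × 125/366 = €650.2732
Total = €6014.7022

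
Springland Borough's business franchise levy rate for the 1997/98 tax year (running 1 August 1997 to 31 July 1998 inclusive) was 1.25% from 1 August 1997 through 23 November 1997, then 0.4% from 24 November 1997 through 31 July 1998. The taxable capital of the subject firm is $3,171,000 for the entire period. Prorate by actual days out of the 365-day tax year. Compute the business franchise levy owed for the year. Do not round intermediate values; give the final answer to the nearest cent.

1 August – 23 November 1997: 115 days at 1.25% → $3,171,000 × 1.25% × 115/365 = $12,488.5274
24 November 1997 – 31 July 1998: 250 days at 0.4% → $3,171,000 × 0.4% × 250/365 = $8,687.6712
Total = $21,176.1986

$21,176.20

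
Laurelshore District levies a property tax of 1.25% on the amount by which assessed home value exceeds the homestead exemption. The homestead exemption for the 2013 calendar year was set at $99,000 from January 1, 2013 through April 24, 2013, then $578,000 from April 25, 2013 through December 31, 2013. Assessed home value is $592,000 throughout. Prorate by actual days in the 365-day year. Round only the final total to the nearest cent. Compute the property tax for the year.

January 1 – April 24, 2013: 114 days, exemption $99,000 → ($592,000 − $99,000) × 1.25% × 114/365 = $1,924.7260
April 25 – December 31, 2013: 251 days, exemption $578,000 → ($592,000 − $578,000) × 1.25% × 251/365 = $120.3425
Total = $2,045.0685

$2,045.07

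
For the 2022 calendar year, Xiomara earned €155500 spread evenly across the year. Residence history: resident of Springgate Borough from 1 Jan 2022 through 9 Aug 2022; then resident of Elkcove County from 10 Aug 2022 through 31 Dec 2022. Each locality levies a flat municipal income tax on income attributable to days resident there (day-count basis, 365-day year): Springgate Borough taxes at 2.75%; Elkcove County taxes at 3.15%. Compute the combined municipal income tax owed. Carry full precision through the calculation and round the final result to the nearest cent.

€4521.64

Springgate Borough, 1 Jan – 9 Aug 2022: 221 days → €155500 × 2.75% × 221/365 = €2589.1815
Elkcove County, 10 Aug – 31 Dec 2022: 144 days → €155500 × 3.15% × 144/365 = €1932.4603
Total = €4521.6418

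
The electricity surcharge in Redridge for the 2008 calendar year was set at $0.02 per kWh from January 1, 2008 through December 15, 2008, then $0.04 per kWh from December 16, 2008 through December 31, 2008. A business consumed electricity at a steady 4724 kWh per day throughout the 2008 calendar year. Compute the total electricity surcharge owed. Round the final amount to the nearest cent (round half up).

$36091.36

January 1 – December 15, 2008: 350 days × 4724 kWh/day = 1,653,400 kWh at $0.02/kWh → $33068.00
December 16 – December 31, 2008: 16 days × 4724 kWh/day = 75,584 kWh at $0.04/kWh → $3023.36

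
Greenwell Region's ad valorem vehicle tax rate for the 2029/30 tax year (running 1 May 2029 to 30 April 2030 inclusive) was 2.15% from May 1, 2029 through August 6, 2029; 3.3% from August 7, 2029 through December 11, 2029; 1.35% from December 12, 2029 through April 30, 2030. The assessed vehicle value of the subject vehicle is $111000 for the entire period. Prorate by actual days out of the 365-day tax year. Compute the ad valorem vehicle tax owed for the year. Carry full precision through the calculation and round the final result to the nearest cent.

May 1 – August 6, 2029: 98 days at 2.15% → $111000 × 2.15% × 98/365 = $640.7589
August 7 – December 11, 2029: 127 days at 3.3% → $111000 × 3.3% × 127/365 = $1274.5233
December 12, 2029 – April 30, 2030: 140 days at 1.35% → $111000 × 1.35% × 140/365 = $574.7671
Total = $2490.0493

$2490.05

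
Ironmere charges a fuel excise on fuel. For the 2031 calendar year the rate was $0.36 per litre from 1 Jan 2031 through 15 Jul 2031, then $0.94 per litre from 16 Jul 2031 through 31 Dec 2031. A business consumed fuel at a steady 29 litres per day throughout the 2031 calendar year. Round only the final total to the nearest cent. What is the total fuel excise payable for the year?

$6,653.18

1 Jan – 15 Jul 2031: 196 days × 29 litres/day = 5,684 litres at $0.36/litre → $2,046.24
16 Jul – 31 Dec 2031: 169 days × 29 litres/day = 4,901 litres at $0.94/litre → $4,606.94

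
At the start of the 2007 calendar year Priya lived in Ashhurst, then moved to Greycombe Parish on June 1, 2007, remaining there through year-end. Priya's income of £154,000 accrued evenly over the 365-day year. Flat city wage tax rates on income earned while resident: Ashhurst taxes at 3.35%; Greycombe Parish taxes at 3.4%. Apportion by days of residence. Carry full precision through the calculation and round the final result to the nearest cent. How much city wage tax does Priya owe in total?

£5,204.15

Ashhurst, January 1 – May 31, 2007: 151 days → £154,000 × 3.35% × 151/365 = £2,134.2712
Greycombe Parish, June 1 – December 31, 2007: 214 days → £154,000 × 3.4% × 214/365 = £3,069.8740
Total = £5,204.1452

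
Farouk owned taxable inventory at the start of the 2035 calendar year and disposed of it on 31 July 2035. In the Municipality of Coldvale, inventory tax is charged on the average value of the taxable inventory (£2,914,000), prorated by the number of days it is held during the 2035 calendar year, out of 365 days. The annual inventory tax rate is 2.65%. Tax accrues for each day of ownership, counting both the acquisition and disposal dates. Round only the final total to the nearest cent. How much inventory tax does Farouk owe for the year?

£44,851.65

Days held (1 January – 31 July 2035): 212 out of 365
Tax = £2,914,000 × 2.65% × 212/365 = £44,851.6493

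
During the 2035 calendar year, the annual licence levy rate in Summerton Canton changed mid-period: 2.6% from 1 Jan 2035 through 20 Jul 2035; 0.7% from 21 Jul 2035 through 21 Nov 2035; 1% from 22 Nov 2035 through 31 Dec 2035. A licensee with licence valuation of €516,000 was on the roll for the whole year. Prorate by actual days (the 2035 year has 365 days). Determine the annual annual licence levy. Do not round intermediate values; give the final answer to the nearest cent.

1 Jan – 20 Jul 2035: 201 days at 2.6% → €516,000 × 2.6% × 201/365 = €7,387.9890
21 Jul – 21 Nov 2035: 124 days at 0.7% → €516,000 × 0.7% × 124/365 = €1,227.0904
22 Nov – 31 Dec 2035: 40 days at 1% → €516,000 × 1% × 40/365 = €565.4795
Total = €9,180.5589

€9,180.56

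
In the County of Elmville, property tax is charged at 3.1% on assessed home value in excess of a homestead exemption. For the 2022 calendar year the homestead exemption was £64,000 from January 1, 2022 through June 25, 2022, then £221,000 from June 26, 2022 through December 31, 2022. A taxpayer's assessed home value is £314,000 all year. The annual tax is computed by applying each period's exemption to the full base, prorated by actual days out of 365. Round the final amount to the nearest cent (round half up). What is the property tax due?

January 1 – June 25, 2022: 176 days, exemption £64,000 → (£314,000 − £64,000) × 3.1% × 176/365 = £3,736.9863
June 26 – December 31, 2022: 189 days, exemption £221,000 → (£314,000 − £221,000) × 3.1% × 189/365 = £1,492.8411
Total = £5,229.8274

£5,229.83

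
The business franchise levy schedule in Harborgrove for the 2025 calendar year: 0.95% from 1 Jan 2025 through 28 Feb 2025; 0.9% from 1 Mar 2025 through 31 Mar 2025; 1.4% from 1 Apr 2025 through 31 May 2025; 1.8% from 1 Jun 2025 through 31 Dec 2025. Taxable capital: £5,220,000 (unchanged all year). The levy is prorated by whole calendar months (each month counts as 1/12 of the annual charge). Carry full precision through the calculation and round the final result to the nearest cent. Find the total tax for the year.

1 Jan – 28 Feb 2025: 2 months at 0.95% → £5,220,000 × 0.95% × 2/12 = £8,265.0000
1 Mar – 31 Mar 2025: 1 month at 0.9% → £5,220,000 × 0.9% × 1/12 = £3,915.0000
1 Apr – 31 May 2025: 2 months at 1.4% → £5,220,000 × 1.4% × 2/12 = £12,180.0000
1 Jun – 31 Dec 2025: 7 months at 1.8% → £5,220,000 × 1.8% × 7/12 = £54,810.0000
Total = £79,170.0000

£79,170.00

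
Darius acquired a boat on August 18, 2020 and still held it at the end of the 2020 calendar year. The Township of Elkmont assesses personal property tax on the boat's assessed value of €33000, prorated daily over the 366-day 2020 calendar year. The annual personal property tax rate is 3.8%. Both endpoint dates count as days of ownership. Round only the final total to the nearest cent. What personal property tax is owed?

€465.97

Days held (August 18 – December 31, 2020): 136 out of 366
Tax = €33000 × 3.8% × 136/366 = €465.9672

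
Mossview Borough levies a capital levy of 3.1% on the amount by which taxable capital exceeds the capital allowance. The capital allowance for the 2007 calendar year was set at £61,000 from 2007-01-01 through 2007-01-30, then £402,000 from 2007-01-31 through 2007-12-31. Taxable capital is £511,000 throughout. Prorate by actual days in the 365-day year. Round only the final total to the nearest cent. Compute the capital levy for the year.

2007-01-01 to 2007-01-30: 30 days, exemption £61,000 → (£511,000 − £61,000) × 3.1% × 30/365 = £1,146.5753
2007-01-31 to 2007-12-31: 335 days, exemption £402,000 → (£511,000 − £402,000) × 3.1% × 335/365 = £3,101.2740
Total = £4,247.8493

£4,247.85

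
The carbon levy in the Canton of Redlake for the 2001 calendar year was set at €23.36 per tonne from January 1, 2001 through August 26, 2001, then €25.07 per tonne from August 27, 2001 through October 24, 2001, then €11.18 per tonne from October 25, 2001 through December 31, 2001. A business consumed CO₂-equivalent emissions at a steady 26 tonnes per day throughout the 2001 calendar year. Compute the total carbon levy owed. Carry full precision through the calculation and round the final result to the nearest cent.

€202,775.30

January 1 – August 26, 2001: 238 days × 26 tonnes/day = 6,188 tonnes at €23.36/tonne → €144,551.68
August 27 – October 24, 2001: 59 days × 26 tonnes/day = 1,534 tonnes at €25.07/tonne → €38,457.38
October 25 – December 31, 2001: 68 days × 26 tonnes/day = 1,768 tonnes at €11.18/tonne → €19,766.24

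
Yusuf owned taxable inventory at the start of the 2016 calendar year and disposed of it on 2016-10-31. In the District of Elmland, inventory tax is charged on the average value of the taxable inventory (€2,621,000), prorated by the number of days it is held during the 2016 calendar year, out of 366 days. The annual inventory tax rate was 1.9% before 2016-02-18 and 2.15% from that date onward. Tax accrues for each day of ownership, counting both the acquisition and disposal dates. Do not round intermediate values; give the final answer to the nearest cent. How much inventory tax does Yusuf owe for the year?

€46,100.24

2016-01-01 to 2016-02-17: 48 days at 1.9% → €2,621,000 × 1.9% × 48/366 = €6,531.0164
2016-02-18 to 2016-10-31: 257 days at 2.15% → €2,621,000 × 2.15% × 257/366 = €39,569.2227
Total = €46,100.2391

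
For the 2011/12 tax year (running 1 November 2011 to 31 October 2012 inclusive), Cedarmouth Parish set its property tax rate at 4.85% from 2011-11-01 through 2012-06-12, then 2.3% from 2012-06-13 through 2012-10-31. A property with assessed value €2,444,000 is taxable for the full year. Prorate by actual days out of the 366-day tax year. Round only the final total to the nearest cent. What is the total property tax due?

2011-11-01 to 2012-06-12: 225 days at 4.85% → €2,444,000 × 4.85% × 225/366 = €72,869.2623
2012-06-13 to 2012-10-31: 141 days at 2.3% → €2,444,000 × 2.3% × 141/366 = €21,655.4426
Total = €94,524.7049

€94,524.70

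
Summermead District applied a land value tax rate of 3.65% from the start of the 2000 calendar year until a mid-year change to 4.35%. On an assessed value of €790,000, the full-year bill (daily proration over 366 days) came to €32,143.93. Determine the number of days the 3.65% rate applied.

Let d = days at the first rate; then 366 − d days at the second rate.
€790,000 × [3.65%·d + 4.35%·(366−d)] / 366 = €32,143.93
Solving gives d = 147, so the new rate took effect on May 27, 2000.

147 days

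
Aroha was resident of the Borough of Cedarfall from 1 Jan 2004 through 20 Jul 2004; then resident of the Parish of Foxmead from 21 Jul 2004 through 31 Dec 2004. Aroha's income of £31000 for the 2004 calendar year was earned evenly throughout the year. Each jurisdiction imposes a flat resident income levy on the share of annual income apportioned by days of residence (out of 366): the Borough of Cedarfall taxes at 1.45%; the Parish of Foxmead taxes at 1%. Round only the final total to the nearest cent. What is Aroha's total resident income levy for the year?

£386.99

The Borough of Cedarfall, 1 Jan – 20 Jul 2004: 202 days → £31000 × 1.45% × 202/366 = £248.0847
The Parish of Foxmead, 21 Jul – 31 Dec 2004: 164 days → £31000 × 1% × 164/366 = £138.9071
Total = £386.9918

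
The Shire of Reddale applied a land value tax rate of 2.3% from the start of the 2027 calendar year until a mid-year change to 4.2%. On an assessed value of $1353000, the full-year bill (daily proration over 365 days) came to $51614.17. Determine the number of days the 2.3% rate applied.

74 days

Let d = days at the first rate; then 365 − d days at the second rate.
$1353000 × [2.3%·d + 4.2%·(365−d)] / 365 = $51614.17
Solving gives d = 74, so the new rate took effect on March 16, 2027.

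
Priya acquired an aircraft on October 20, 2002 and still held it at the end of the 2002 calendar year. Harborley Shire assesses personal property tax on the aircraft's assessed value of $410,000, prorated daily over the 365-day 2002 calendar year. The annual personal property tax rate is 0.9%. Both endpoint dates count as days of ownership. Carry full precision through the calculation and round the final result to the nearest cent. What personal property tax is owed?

$738.00

Days held (October 20 – December 31, 2002): 73 out of 365
Tax = $410,000 × 0.9% × 73/365 = $738.0000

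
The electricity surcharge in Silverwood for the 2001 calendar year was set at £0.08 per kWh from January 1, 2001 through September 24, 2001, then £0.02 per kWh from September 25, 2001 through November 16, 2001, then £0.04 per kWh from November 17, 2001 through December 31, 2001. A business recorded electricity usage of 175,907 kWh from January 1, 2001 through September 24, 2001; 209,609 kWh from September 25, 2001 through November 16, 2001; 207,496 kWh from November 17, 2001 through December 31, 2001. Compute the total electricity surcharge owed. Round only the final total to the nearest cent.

£26,564.58

January 1 – September 24, 2001: 175,907 kWh at £0.08/kWh → £14,072.56
September 25 – November 16, 2001: 209,609 kWh at £0.02/kWh → £4,192.18
November 17 – December 31, 2001: 207,496 kWh at £0.04/kWh → £8,299.84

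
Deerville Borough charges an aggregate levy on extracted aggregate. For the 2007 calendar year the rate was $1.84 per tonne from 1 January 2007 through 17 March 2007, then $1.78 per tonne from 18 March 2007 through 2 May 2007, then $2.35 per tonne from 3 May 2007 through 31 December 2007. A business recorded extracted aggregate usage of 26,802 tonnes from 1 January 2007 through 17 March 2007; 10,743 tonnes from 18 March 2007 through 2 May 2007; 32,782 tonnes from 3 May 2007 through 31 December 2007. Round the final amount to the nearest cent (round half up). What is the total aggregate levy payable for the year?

$145475.92

1 January – 17 March 2007: 26,802 tonnes at $1.84/tonne → $49315.68
18 March – 2 May 2007: 10,743 tonnes at $1.78/tonne → $19122.54
3 May – 31 December 2007: 32,782 tonnes at $2.35/tonne → $77037.70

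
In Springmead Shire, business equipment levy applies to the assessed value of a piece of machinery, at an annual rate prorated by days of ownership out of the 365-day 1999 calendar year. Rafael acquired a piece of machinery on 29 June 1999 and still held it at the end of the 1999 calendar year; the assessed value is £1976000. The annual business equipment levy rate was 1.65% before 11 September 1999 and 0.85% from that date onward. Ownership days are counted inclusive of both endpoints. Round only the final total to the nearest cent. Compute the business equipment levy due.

29 June – 10 September 1999: 74 days at 1.65% → £1976000 × 1.65% × 74/365 = £6610.1260
11 September – 31 December 1999: 112 days at 0.85% → £1976000 × 0.85% × 112/365 = £5153.8411
Total = £11763.9671

£11763.97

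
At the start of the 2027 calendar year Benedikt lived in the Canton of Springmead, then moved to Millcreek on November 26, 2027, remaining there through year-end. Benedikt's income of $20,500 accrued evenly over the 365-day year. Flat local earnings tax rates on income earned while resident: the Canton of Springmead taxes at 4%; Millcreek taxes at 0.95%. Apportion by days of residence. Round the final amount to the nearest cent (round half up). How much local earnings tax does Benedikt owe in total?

The Canton of Springmead, January 1 – November 25, 2027: 329 days → $20,500 × 4% × 329/365 = $739.1233
Millcreek, November 26 – December 31, 2027: 36 days → $20,500 × 0.95% × 36/365 = $19.2082
Total = $758.3315

$758.33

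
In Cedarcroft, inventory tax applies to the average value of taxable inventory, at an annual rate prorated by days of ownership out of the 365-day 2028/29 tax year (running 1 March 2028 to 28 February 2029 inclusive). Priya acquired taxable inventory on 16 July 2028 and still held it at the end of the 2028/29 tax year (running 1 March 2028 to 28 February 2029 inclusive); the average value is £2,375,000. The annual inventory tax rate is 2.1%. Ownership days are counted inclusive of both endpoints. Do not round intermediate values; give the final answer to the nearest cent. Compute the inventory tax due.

£31,154.79

Days held (16 July 2028 – 28 February 2029): 228 out of 365
Tax = £2,375,000 × 2.1% × 228/365 = £31,154.7945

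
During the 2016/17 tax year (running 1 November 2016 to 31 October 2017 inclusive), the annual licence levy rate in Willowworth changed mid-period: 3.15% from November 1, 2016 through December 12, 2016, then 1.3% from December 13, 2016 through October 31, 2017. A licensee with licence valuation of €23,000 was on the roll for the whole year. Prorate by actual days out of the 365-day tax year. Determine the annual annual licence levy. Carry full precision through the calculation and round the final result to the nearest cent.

November 1 – December 12, 2016: 42 days at 3.15% → €23,000 × 3.15% × 42/365 = €83.3671
December 13, 2016 – October 31, 2017: 323 days at 1.3% → €23,000 × 1.3% × 323/365 = €264.5945
Total = €347.9616

€347.96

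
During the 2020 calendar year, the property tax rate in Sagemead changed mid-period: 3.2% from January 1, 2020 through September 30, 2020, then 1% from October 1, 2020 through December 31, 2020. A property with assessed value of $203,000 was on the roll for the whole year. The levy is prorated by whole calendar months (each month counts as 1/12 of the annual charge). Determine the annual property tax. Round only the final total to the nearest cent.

$5,379.50

January 1 – September 30, 2020: 9 months at 3.2% → $203,000 × 3.2% × 9/12 = $4,872.0000
October 1 – December 31, 2020: 3 months at 1% → $203,000 × 1% × 3/12 = $507.5000
Total = $5,379.5000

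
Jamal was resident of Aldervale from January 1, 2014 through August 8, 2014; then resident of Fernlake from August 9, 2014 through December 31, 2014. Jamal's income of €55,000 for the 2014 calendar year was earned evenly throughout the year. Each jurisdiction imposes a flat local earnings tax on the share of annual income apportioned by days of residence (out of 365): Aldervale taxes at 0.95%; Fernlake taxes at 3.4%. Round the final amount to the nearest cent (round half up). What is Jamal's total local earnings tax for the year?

Aldervale, January 1 – August 8, 2014: 220 days → €55,000 × 0.95% × 220/365 = €314.9315
Fernlake, August 9 – December 31, 2014: 145 days → €55,000 × 3.4% × 145/365 = €742.8767
Total = €1,057.8082

€1,057.81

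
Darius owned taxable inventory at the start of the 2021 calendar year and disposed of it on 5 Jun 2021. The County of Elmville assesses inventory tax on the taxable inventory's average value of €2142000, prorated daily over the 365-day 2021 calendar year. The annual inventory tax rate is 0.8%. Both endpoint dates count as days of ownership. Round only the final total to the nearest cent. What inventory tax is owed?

€7323.88

Days held (1 Jan – 5 Jun 2021): 156 out of 365
Tax = €2142000 × 0.8% × 156/365 = €7323.8795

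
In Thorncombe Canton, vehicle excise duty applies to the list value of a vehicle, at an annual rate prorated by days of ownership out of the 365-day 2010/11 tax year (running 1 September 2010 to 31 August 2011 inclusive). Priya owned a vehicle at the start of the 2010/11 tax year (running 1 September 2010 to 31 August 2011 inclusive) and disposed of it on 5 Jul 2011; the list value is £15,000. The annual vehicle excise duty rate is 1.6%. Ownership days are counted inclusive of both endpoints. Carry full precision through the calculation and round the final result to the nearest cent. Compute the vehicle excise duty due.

Days held (1 Sep 2010 – 5 Jul 2011): 308 out of 365
Tax = £15,000 × 1.6% × 308/365 = £202.5205

£202.52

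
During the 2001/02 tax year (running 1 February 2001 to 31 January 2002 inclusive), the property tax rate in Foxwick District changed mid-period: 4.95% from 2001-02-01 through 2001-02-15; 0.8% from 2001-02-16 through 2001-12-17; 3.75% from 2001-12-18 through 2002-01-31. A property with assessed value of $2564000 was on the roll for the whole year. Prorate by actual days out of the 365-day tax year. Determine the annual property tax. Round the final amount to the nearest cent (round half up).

$34210.08

2001-02-01 to 2001-02-15: 15 days at 4.95% → $2564000 × 4.95% × 15/365 = $5215.8082
2001-02-16 to 2001-12-17: 305 days at 0.8% → $2564000 × 0.8% × 305/365 = $17140.1644
2001-12-18 to 2002-01-31: 45 days at 3.75% → $2564000 × 3.75% × 45/365 = $11854.1096
Total = $34210.0822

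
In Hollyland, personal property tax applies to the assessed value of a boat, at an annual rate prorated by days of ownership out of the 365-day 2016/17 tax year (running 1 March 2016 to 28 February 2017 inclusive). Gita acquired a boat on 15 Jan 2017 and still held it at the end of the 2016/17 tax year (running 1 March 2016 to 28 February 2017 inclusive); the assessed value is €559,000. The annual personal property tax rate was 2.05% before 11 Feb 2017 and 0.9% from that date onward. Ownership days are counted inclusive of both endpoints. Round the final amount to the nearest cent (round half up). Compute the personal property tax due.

15 Jan – 10 Feb 2017: 27 days at 2.05% → €559,000 × 2.05% × 27/365 = €847.6890
11 Feb – 28 Feb 2017: 18 days at 0.9% → €559,000 × 0.9% × 18/365 = €248.1041
Total = €1,095.7932

€1,095.79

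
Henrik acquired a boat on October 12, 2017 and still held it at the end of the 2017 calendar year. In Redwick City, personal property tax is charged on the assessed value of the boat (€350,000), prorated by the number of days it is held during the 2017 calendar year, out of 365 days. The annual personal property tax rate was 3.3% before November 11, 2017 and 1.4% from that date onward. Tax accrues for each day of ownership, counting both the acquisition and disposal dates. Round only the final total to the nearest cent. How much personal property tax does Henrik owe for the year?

€1,633.97

October 12 – November 10, 2017: 30 days at 3.3% → €350,000 × 3.3% × 30/365 = €949.3151
November 11 – December 31, 2017: 51 days at 1.4% → €350,000 × 1.4% × 51/365 = €684.6575
Total = €1,633.9726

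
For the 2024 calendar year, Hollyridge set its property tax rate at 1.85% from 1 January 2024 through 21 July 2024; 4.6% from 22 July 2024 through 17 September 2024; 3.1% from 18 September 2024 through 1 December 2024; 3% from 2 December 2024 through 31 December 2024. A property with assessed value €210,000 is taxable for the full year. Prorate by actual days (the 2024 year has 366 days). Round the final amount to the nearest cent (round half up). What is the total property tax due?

1 January – 21 July 2024: 203 days at 1.85% → €210,000 × 1.85% × 203/366 = €2,154.7951
22 July – 17 September 2024: 58 days at 4.6% → €210,000 × 4.6% × 58/366 = €1,530.8197
18 September – 1 December 2024: 75 days at 3.1% → €210,000 × 3.1% × 75/366 = €1,334.0164
2 December – 31 December 2024: 30 days at 3% → €210,000 × 3% × 30/366 = €516.3934
Total = €5,536.0246

€5,536.02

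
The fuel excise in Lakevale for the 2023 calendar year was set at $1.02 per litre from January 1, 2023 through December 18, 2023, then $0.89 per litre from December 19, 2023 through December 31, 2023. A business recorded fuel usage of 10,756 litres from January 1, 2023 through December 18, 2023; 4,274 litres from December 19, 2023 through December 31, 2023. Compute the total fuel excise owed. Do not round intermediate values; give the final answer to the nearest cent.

January 1 – December 18, 2023: 10,756 litres at $1.02/litre → $10,971.12
December 19 – December 31, 2023: 4,274 litres at $0.89/litre → $3,803.86

$14,774.98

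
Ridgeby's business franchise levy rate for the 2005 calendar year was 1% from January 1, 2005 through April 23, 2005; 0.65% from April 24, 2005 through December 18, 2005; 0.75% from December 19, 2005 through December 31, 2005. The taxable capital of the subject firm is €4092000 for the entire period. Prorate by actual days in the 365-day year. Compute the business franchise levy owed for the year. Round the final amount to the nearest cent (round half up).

January 1 – April 23, 2005: 113 days at 1% → €4092000 × 1% × 113/365 = €12668.3836
April 24 – December 18, 2005: 239 days at 0.65% → €4092000 × 0.65% × 239/365 = €17416.2247
December 19 – December 31, 2005: 13 days at 0.75% → €4092000 × 0.75% × 13/365 = €1093.0685
Total = €31177.6767

€31177.68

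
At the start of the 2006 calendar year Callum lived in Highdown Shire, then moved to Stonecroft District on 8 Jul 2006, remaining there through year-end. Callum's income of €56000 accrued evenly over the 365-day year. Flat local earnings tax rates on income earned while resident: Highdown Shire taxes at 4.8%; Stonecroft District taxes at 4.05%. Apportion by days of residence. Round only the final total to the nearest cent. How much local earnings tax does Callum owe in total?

Highdown Shire, 1 Jan – 7 Jul 2006: 188 days → €56000 × 4.8% × 188/365 = €1384.5041
Stonecroft District, 8 Jul – 31 Dec 2006: 177 days → €56000 × 4.05% × 177/365 = €1099.8247
Total = €2484.3288

€2484.33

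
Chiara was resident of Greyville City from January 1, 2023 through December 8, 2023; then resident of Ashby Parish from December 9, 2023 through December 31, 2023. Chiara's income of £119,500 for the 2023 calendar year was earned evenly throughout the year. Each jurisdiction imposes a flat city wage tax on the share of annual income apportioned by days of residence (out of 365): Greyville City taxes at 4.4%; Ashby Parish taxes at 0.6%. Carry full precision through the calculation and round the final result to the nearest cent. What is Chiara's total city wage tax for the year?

Greyville City, January 1 – December 8, 2023: 342 days → £119,500 × 4.4% × 342/365 = £4,926.6740
Ashby Parish, December 9 – December 31, 2023: 23 days → £119,500 × 0.6% × 23/365 = £45.1808
Total = £4,971.8548

£4,971.85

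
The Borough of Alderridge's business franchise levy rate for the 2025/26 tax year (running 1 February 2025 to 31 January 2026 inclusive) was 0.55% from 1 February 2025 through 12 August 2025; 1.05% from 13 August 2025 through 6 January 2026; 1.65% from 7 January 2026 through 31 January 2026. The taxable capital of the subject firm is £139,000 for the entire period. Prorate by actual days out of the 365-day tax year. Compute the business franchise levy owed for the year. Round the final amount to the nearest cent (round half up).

£1,149.13

1 February – 12 August 2025: 193 days at 0.55% → £139,000 × 0.55% × 193/365 = £404.2425
13 August 2025 – 6 January 2026: 147 days at 1.05% → £139,000 × 1.05% × 147/365 = £587.7986
7 January – 31 January 2026: 25 days at 1.65% → £139,000 × 1.65% × 25/365 = £157.0890
Total = £1,149.1301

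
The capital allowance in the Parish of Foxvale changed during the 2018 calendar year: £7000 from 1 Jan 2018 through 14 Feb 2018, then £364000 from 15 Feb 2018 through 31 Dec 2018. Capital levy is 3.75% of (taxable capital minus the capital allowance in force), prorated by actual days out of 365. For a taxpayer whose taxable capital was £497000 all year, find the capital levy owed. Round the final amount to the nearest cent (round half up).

1 Jan – 14 Feb 2018: 45 days, exemption £7000 → (£497000 − £7000) × 3.75% × 45/365 = £2265.4110
15 Feb – 31 Dec 2018: 320 days, exemption £364000 → (£497000 − £364000) × 3.75% × 320/365 = £4372.6027
Total = £6638.0137

£6638.01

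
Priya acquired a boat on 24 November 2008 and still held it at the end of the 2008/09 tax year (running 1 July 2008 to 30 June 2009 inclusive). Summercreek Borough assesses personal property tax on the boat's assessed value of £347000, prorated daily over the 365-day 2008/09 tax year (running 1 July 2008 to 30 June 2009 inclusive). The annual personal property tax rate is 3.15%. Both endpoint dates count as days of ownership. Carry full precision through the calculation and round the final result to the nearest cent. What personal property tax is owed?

Days held (24 November 2008 – 30 June 2009): 219 out of 365
Tax = £347000 × 3.15% × 219/365 = £6558.3000

£6558.30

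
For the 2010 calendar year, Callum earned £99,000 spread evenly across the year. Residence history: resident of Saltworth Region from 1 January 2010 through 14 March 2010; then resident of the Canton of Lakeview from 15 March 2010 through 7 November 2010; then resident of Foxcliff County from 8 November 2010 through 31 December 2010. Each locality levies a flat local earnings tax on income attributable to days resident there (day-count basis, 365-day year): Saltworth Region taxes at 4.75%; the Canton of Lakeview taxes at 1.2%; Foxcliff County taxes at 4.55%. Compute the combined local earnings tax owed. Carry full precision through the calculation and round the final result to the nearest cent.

Saltworth Region, 1 January – 14 March 2010: 73 days → £99,000 × 4.75% × 73/365 = £940.5000
The Canton of Lakeview, 15 March – 7 November 2010: 238 days → £99,000 × 1.2% × 238/365 = £774.6411
Foxcliff County, 8 November – 31 December 2010: 54 days → £99,000 × 4.55% × 54/365 = £666.4192
Total = £2,381.5603

£2,381.56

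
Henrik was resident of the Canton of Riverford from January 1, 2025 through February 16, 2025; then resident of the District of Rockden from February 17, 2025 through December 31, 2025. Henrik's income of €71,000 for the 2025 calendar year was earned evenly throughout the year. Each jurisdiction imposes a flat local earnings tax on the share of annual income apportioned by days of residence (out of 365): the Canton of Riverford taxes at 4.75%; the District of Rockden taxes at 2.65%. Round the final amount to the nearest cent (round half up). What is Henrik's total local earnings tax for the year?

€2,073.49

The Canton of Riverford, January 1 – February 16, 2025: 47 days → €71,000 × 4.75% × 47/365 = €434.2671
The District of Rockden, February 17 – December 31, 2025: 318 days → €71,000 × 2.65% × 318/365 = €1,639.2247
Total = €2,073.4918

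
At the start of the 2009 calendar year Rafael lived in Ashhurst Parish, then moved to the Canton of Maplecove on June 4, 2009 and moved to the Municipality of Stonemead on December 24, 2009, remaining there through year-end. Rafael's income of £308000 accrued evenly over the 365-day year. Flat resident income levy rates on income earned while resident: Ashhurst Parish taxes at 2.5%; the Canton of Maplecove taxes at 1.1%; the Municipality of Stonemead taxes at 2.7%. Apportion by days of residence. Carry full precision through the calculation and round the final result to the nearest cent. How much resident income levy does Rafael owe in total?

Ashhurst Parish, January 1 – June 3, 2009: 154 days → £308000 × 2.5% × 154/365 = £3248.7671
The Canton of Maplecove, June 4 – December 23, 2009: 203 days → £308000 × 1.1% × 203/365 = £1884.2849
The Municipality of Stonemead, December 24 – December 31, 2009: 8 days → £308000 × 2.7% × 8/365 = £182.2685
Total = £5315.3205

£5315.32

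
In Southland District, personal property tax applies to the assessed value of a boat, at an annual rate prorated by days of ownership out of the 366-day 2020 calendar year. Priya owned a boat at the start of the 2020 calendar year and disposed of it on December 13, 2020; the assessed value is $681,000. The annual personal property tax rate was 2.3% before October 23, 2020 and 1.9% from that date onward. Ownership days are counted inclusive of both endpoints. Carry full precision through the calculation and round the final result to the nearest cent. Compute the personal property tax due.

$14,505.67

January 1 – October 22, 2020: 296 days at 2.3% → $681,000 × 2.3% × 296/366 = $12,667.3443
October 23 – December 13, 2020: 52 days at 1.9% → $681,000 × 1.9% × 52/366 = $1,838.3279
Total = $14,505.6721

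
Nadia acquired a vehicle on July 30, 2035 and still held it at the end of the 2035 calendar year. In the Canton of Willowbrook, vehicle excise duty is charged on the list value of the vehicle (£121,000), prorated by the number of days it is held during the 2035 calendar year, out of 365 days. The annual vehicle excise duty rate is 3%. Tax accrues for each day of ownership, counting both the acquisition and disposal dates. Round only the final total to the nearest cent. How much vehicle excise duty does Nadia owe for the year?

Days held (July 30 – December 31, 2035): 155 out of 365
Tax = £121,000 × 3% × 155/365 = £1,541.5068

£1,541.51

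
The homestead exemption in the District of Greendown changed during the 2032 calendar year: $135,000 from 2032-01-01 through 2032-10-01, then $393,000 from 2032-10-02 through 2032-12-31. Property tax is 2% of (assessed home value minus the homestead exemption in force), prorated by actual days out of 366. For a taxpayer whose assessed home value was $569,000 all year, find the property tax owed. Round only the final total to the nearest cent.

$7,397.05

2032-01-01 to 2032-10-01: 275 days, exemption $135,000 → ($569,000 − $135,000) × 2% × 275/366 = $6,521.8579
2032-10-02 to 2032-12-31: 91 days, exemption $393,000 → ($569,000 − $393,000) × 2% × 91/366 = $875.1913
Total = $7,397.0492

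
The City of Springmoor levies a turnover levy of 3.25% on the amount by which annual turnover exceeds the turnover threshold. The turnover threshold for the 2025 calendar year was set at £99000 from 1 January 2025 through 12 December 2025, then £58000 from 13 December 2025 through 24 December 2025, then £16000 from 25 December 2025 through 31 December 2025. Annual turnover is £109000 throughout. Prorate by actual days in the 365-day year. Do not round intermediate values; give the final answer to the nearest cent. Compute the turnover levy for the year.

£420.54

1 January – 12 December 2025: 346 days, exemption £99000 → (£109000 − £99000) × 3.25% × 346/365 = £308.0822
13 December – 24 December 2025: 12 days, exemption £58000 → (£109000 − £58000) × 3.25% × 12/365 = £54.4932
25 December – 31 December 2025: 7 days, exemption £16000 → (£109000 − £16000) × 3.25% × 7/365 = £57.9658
Total = £420.5411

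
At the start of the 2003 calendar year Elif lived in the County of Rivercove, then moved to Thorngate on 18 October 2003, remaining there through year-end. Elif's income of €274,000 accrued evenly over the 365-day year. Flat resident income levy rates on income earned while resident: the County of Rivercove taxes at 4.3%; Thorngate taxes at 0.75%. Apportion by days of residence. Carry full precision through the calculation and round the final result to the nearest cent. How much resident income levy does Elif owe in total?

€9,783.30

The County of Rivercove, 1 January – 17 October 2003: 290 days → €274,000 × 4.3% × 290/365 = €9,361.0411
Thorngate, 18 October – 31 December 2003: 75 days → €274,000 × 0.75% × 75/365 = €422.2603
Total = €9,783.3014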